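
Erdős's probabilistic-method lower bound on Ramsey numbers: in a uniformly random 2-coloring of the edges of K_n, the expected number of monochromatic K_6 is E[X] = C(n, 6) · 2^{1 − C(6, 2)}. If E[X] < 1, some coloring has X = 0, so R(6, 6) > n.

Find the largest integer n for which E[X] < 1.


We need C(n, 6) · 2^{1 − 15} < 1, i.e. C(n, 6) < 2^{15 − 1} = 16384.
Check values of n near the boundary:
  n = 14: C(14, 6) = 3003; 3003 < 16384? YES
  n = 15: C(15, 6) = 5005; 5005 < 16384? YES
  n = 16: C(16, 6) = 8008; 8008 < 16384? YES
  n = 17: C(17, 6) = 12376; 12376 < 16384? YES
  n = 18: C(18, 6) = 18564; 18564 < 16384? NO
The largest n with C(n, 6) < 16384 is n = 17 (where E[X] = 1547/2048 ≈ 0.75537). Hence R(6, 6) > 17, i.e. R(6, 6) ≥ 18.

Largest n = 17; hence R(6, 6) > 17.


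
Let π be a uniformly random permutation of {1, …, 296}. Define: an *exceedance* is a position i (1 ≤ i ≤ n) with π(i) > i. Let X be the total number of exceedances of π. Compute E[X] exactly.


Write X = Σ_{i=1}^{296} X_i, where X_i = 1_{π(i) > i}.
For each fixed i, π(i) is uniform over {1, …, 296} (marginal of a uniform permutation), so P[π(i) > i] = (n − i)/n. Summing: Σ_{i=1}^{296} (n − i)/n = (0 + 1 + … + 295)/296 = 296(296 − 1)/(2·296) = (296 − 1)/2.
Hence E[X] = Σ_{i=1}^{296} (296 − i)/296 = 295/2 ≈ 147.500000.

E[X] = 295/2 = 147.500000.


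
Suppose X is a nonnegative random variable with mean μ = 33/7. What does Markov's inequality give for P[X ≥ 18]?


μ = E[X] = 33/7, a = 18.
Markov: P[X ≥ 18] ≤ μ/a = (33/7)/18 = 11/42.
Numerically: ≈ 0.261905.
(Since a = 18 > μ = 4.714286, the bound 11/42 is < 1 and informative.)

P[X ≥ 18] ≤ 11/42 ≈ 0.261905.


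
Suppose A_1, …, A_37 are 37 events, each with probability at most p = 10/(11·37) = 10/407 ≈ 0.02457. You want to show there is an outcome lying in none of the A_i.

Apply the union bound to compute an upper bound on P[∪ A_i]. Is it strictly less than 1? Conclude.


Union bound: P[∪_{i=1}^{37} A_i] ≤ Σ_i P[A_i] ≤ 37·p = 37·(10/407) = 10/11.
Numerically: 10/11 ≈ 0.90909.
Is 10/11 < 1? YES.
Since P[∪ A_i] ≤ 10/11 < 1, the complement has P[∩ A_i^c] ≥ 1 − 10/11 = 1/11 > 0, so some outcome avoids every A_i.

37·p = 10/11 ≈ 0.90909; existence CERTIFIED by the union bound.


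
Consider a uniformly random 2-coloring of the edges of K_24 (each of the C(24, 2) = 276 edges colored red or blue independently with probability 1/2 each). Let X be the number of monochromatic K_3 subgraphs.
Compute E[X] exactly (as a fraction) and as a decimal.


Let X = Σ_S X_S over the C(24, 3) = 2024 subsets S of size 3, where X_S = 1 if the K_3 on S is monochromatic.
For a fixed S, the K_3 on S has C(3, 2) = 3 edges. P[all 3 edges red] = (1/2)^3, and likewise for blue, so P[monochromatic] = 2·(1/2)^3 = 2^{1 − 3} = 1/4.
Summing: E[X] = C(24, 3) · 2^{1 − 3} = 2024 · 1/4 = 506.
Numerically: E[X] ≈ 506.000000.

E[X] = C(24,3)·2^(1−C(3,2)) = 506 ≈ 506.000000.


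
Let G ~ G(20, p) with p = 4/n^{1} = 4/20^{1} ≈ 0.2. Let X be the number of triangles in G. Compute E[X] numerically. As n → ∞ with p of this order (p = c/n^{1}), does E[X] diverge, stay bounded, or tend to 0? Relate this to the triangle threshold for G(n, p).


Number of potential triangles: C(20, 3) = 1140.
Each occurs with probability p³ ≈ (0.2)³ ≈ 8.00000e-03.
By linearity: E[X] = C(20, 3)·p³ ≈ 1140 · 8.00000e-03 ≈ 9.120.
Here α = 1, so p = 4/n is exactly at the triangle threshold p ~ 1/n. Asymptotically E[X] → c³/6 = 4³/6 = 32/3 ≈ 10.667, a bounded constant. In this regime the triangle count is asymptotically Poisson(c³/6).

E[X] ≈ 9.120; in regime p = Θ(1/n^{1}) E[X] stays bounded (at the triangle threshold p ~ 1/n).


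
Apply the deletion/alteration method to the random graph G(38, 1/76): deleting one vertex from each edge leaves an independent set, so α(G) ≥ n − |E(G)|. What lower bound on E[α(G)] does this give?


E[|E(G)|] = C(38, 2)·p = 703 · (1/76) = 37/4.
E[α(G)] ≥ n − E[|E(G)|] = 38 − 37/4 = 115/4.
Numerically: ≈ 28.750.
(This is only a lower bound; the true E[α(G)] may be larger.)

E[α(G)] ≥ 115/4 ≈ 28.750.


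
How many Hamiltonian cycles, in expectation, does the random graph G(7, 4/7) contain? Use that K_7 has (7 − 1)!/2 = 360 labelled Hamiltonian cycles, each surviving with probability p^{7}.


K_7 has (7 − 1)!/2 = 360 labelled Hamiltonian cycles.
For each such Hamiltonian cycle H, let X_H = 1 if all 7 edges of H are present in G. Then P[X_H = 1] = p^{7} = (4/7)^{7} = 16384/823543.
By linearity of expectation: E[X] = Σ_H E[X_H] = 360 · p^{7} = 360 · 16384/823543 = 5898240/823543.
Numerically: E[X] ≈ 7.16.

E[X] = 360 · (4/7)^{7} = 5898240/823543 ≈ 7.16.


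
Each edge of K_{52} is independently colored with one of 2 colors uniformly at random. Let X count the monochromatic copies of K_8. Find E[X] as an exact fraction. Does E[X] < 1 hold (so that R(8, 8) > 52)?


E[X] = C(52, 8) · 2^{1 − 28} = 752538150 · 2^{−27} = 752538150/134217728.
As a reduced fraction: E[X] = 376269075/67108864 ≈ 5.6068461.
Is E[X] < 1? NO.
Since E[X] ≥ 1, the first-moment bound is inconclusive at n = 52; it does NOT by itself certify R(8, 8) > 52.

E[X] = 376269075/67108864 ≈ 5.6068461; E[X] ≥ 1; first-moment method inconclusive here.


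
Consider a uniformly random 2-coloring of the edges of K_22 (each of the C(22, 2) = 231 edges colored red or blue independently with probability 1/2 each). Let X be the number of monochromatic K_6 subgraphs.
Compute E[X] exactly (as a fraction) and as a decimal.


Let X = Σ_S X_S over the C(22, 6) = 74613 subsets S of size 6, where X_S = 1 if the K_6 on S is monochromatic.
For a fixed S, the K_6 on S has C(6, 2) = 15 edges. P[all 15 edges red] = (1/2)^15, and likewise for blue, so P[monochromatic] = 2·(1/2)^15 = 2^{1 − 15} = 1/16384.
By linearity of expectation: E[X] = C(22, 6) · 2^{1 − 15} = 74613 · 1/16384 = 74613/16384.
Numerically: E[X] ≈ 4.55402.

E[X] = C(22,6)·2^(1−C(6,2)) = 74613/16384 ≈ 4.55402.


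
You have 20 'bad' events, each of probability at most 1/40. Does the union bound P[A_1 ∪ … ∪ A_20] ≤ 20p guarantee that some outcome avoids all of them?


Union bound: P[∪_{i=1}^{20} A_i] ≤ Σ_i P[A_i] ≤ 20·p = 20·(1/40) = 1/2.
Numerically: 1/2 ≈ 0.5000.
Is 1/2 < 1? YES.
Since P[∪ A_i] ≤ 1/2 < 1, the complement has P[∩ A_i^c] ≥ 1 − 1/2 = 1/2 > 0, so some outcome avoids every A_i.

20·p = 1/2 ≈ 0.5000; existence CERTIFIED by the union bound.


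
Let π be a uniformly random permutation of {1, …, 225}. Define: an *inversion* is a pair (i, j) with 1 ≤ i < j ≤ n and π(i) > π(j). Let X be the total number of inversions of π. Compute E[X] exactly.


Write X = Σ X_I over the C(225, 2) = 25200 pairs i < j, with X_I the indicator of one inversion.
There are 25200 indicators.
For each fixed pair i < j, the values π(i) and π(j) are two distinct elements of {1, …, 225} in uniformly random order; by symmetry P[π(i) > π(j)] = 1/2.
By linearity: E[X] = 25200 · (1/2) = C(225, 2) · (1/2) = 25200/2 = 12600 ≈ 12600.00000.

E[X] = 12600 = 12600.00000.


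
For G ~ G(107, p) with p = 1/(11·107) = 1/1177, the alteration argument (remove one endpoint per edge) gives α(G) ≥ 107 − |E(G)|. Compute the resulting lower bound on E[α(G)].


E[|E(G)|] = C(107, 2)·p = 5671 · (1/1177) = 53/11.
E[α(G)] ≥ n − E[|E(G)|] = 107 − 53/11 = 1124/11.
Numerically: ≈ 102.18182.
(This is only a lower bound; the true E[α(G)] may be larger.)

E[α(G)] ≥ 1124/11 ≈ 102.18182.


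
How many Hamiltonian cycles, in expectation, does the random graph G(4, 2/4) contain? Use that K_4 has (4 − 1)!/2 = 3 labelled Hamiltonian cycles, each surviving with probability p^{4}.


K_4 has (4 − 1)!/2 = 3 labelled Hamiltonian cycles.
For each such Hamiltonian cycle H, let X_H = 1 if all 4 edges of H are present in G. Then P[X_H = 1] = p^{4} = (1/2)^{4} = 1/16.
By linearity of expectation: E[X] = Σ_H E[X_H] = 3 · p^{4} = 3 · 1/16 = 3/16.
Numerically: E[X] ≈ 0.1875.

E[X] = 3 · (1/2)^{4} = 3/16 ≈ 0.1875.


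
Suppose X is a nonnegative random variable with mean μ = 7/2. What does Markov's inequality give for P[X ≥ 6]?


μ = E[X] = 7/2, a = 6.
Markov: P[X ≥ 6] ≤ μ/a = (7/2)/6 = 7/12.
Numerically: ≈ 0.5833.
(Since a = 6 > μ = 3.5000, the bound 7/12 is < 1 and informative.)

P[X ≥ 6] ≤ 7/12 ≈ 0.5833.


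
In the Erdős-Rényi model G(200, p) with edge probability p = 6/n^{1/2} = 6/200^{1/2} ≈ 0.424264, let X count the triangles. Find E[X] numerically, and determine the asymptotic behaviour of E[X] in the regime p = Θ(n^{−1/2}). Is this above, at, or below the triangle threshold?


Number of potential triangles: C(200, 3) = 1313400.
Each occurs with probability p³ ≈ (0.424264)³ ≈ 7.63675324e-02.
By linearity: E[X] = C(200, 3)·p³ ≈ 1313400 · 7.63675324e-02 ≈ 100301.117012.
Since α = 1/2 < 1, p = c/n^{1/2} ≫ 1/n is above the triangle threshold p ~ 1/n. Asymptotically E[X] ~ (c³/6)·n^{3(1−α)} = (6³/6)·n^{1.5} → ∞; triangles are abundant w.h.p.

E[X] ≈ 100301.117012; in regime p = Θ(1/n^{1/2}) E[X] diverges (above the triangle threshold p ~ 1/n).


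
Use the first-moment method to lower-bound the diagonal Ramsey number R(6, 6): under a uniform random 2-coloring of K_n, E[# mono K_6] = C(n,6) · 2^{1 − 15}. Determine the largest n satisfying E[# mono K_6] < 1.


We need C(n, 6) · 2^{1 − 15} < 1, i.e. C(n, 6) < 2^{15 − 1} = 16384.
Check values of n near the boundary:
  n = 13: C(13, 6) = 1716; 1716 < 16384? YES
  n = 14: C(14, 6) = 3003; 3003 < 16384? YES
  n = 15: C(15, 6) = 5005; 5005 < 16384? YES
  n = 16: C(16, 6) = 8008; 8008 < 16384? YES
  n = 17: C(17, 6) = 12376; 12376 < 16384? YES
  n = 18: C(18, 6) = 18564; 18564 < 16384? NO
  n = 19: C(19, 6) = 27132; 27132 < 16384? NO
The largest n with C(n, 6) < 16384 is n = 17 (where E[X] = 1547/2048 ≈ 0.7553711). Hence R(6, 6) > 17, i.e. R(6, 6) ≥ 18.

Largest n = 17; hence R(6, 6) > 17.


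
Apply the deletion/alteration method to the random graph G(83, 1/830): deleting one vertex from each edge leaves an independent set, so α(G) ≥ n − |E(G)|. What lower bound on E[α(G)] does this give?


E[|E(G)|] = C(83, 2)·p = 3403 · (1/830) = 41/10.
E[α(G)] ≥ n − E[|E(G)|] = 83 − 41/10 = 789/10.
Numerically: ≈ 78.900000.
(This is only a lower bound; the true E[α(G)] may be larger.)

E[α(G)] ≥ 789/10 ≈ 78.900000.


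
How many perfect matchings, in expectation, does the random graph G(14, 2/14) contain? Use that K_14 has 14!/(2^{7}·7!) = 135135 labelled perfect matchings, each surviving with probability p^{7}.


K_14 has 14!/(2^{7}·7!) = 135135 labelled perfect matchings.
For each such perfect matching H, let X_H = 1 if all 7 edges of H are present in G. Then P[X_H = 1] = p^{7} = (1/7)^{7} = 1/823543.
By linearity: E[X] = Σ_H E[X_H] = 135135 · p^{7} = 135135 · 1/823543 = 19305/117649.
Numerically: E[X] ≈ 0.16409.

E[X] = 135135 · (1/7)^{7} = 19305/117649 ≈ 0.16409.


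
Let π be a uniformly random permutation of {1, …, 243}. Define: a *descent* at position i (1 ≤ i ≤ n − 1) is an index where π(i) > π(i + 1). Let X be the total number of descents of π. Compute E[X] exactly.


Write X = Σ X_I over i = 1, …, 242, with X_I the indicator of one descent.
There are 242 indicators.
For each fixed i, the pair (π(i), π(i+1)) is a uniformly random ordered pair of distinct values from {1, …, 243}; by symmetry P[π(i) > π(i+1)] = 1/2.
By linearity: E[X] = 242 · (1/2) = (243 − 1) · (1/2) = 121 ≈ 121.000.

E[X] = 121 = 121.000.


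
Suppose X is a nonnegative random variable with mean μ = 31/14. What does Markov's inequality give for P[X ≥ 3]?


μ = E[X] = 31/14, a = 3.
Markov: P[X ≥ 3] ≤ μ/a = (31/14)/3 = 31/42.
Numerically: ≈ 0.738095.
(Since a = 3 > μ = 2.214286, the bound 31/42 is < 1 and informative.)

P[X ≥ 3] ≤ 31/42 ≈ 0.738095.


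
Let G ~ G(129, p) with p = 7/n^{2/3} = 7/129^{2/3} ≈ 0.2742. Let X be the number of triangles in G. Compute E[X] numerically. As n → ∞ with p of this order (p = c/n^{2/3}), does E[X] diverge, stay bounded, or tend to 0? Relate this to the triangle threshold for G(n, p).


Number of potential triangles: C(129, 3) = 349504.
Each occurs with probability p³ ≈ (0.2742)³ ≈ 2.061174e-02.
By linearity: E[X] = C(129, 3)·p³ ≈ 349504 · 2.061174e-02 ≈ 7203.8863.
Since α = 2/3 < 1, p = c/n^{2/3} ≫ 1/n is above the triangle threshold p ~ 1/n. Asymptotically E[X] ~ (c³/6)·n^{3(1−α)} = (7³/6)·n^{1} → ∞; triangles are abundant w.h.p.

E[X] ≈ 7203.8863; in regime p = Θ(1/n^{2/3}) E[X] diverges (above the triangle threshold p ~ 1/n).


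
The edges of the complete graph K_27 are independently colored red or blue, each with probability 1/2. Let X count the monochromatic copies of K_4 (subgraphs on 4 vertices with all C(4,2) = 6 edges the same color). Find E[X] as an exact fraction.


Let X = Σ_S X_S over the C(27, 4) = 17550 subsets S of size 4, where X_S = 1 if the K_4 on S is monochromatic.
For a fixed S, the K_4 on S has C(4, 2) = 6 edges. P[all 6 edges red] = (1/2)^6, and likewise for blue, so P[monochromatic] = 2·(1/2)^6 = 2^{1 − 6} = 1/32.
By linearity of expectation: E[X] = C(27, 4) · 2^{1 − 6} = 17550 · 1/32 = 8775/16.
Numerically: E[X] ≈ 548.43750.

E[X] = C(27,4)·2^(1−C(4,2)) = 8775/16 ≈ 548.43750.


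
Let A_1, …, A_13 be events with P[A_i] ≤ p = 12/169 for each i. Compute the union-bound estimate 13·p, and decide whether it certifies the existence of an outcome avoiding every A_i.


Union bound: P[∪_{i=1}^{13} A_i] ≤ Σ_i P[A_i] ≤ 13·p = 13·(12/169) = 12/13.
Numerically: 12/13 ≈ 0.923077.
Is 12/13 < 1? YES.
Since P[∪ A_i] ≤ 12/13 < 1, the complement has P[∩ A_i^c] ≥ 1 − 12/13 = 1/13 > 0, so some outcome avoids every A_i.

13·p = 12/13 ≈ 0.923077; existence CERTIFIED by the union bound.


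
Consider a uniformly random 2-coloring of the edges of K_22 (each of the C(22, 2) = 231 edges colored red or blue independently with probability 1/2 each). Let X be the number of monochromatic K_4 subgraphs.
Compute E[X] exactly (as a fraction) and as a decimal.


Let X = Σ_S X_S over the C(22, 4) = 7315 subsets S of size 4, where X_S = 1 if the K_4 on S is monochromatic.
For a fixed S, the K_4 on S has C(4, 2) = 6 edges. P[all 6 edges red] = (1/2)^6, and likewise for blue, so P[monochromatic] = 2·(1/2)^6 = 2^{1 − 6} = 1/32.
By linearity: E[X] = C(22, 4) · 2^{1 − 6} = 7315 · 1/32 = 7315/32.
Numerically: E[X] ≈ 228.594.

E[X] = C(22,4)·2^(1−C(4,2)) = 7315/32 ≈ 228.594.


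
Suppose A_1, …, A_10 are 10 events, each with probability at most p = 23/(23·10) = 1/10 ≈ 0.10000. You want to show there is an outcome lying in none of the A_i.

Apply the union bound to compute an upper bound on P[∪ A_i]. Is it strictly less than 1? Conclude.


Union bound: P[∪_{i=1}^{10} A_i] ≤ Σ_i P[A_i] ≤ 10·p = 10·(1/10) = 1.
Numerically: 1 ≈ 1.00000.
Is 1 < 1? NO.
Since the bound 1 is ≥ 1, the union bound is uninformative here; it does NOT by itself certify existence.

10·p = 1 ≈ 1.00000; existence NOT certified by the union bound.


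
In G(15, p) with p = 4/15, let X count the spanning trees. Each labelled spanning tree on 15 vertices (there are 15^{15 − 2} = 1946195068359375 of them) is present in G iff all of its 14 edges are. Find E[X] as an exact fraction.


K_15 has 15^{15 − 2} = 1946195068359375 labelled spanning trees.
For each such spanning tree H, let X_H = 1 if all 14 edges of H are present in G. Then P[X_H = 1] = p^{14} = (4/15)^{14} = 268435456/29192926025390625.
Summing the indicators: E[X] = Σ_H E[X_H] = 1946195068359375 · p^{14} = 1946195068359375 · 268435456/29192926025390625 = 268435456/15.
Numerically: E[X] ≈ 1.78957e+07.

E[X] = 1946195068359375 · (4/15)^{14} = 268435456/15 ≈ 1.78957e+07.


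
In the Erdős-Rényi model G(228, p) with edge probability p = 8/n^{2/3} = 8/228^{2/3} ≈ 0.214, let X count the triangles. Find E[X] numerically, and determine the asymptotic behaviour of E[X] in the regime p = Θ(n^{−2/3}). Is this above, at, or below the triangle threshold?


Number of potential triangles: C(228, 3) = 1949476.
Each occurs with probability p³ ≈ (0.214)³ ≈ 9.84918e-03.
By linearity: E[X] = C(228, 3)·p³ ≈ 1949476 · 9.84918e-03 ≈ 19200.749.
Since α = 2/3 < 1, p = c/n^{2/3} ≫ 1/n is above the triangle threshold p ~ 1/n. Asymptotically E[X] ~ (c³/6)·n^{3(1−α)} = (8³/6)·n^{1} → ∞; triangles are abundant w.h.p.

E[X] ≈ 19200.749; in regime p = Θ(1/n^{2/3}) E[X] diverges (above the triangle threshold p ~ 1/n).


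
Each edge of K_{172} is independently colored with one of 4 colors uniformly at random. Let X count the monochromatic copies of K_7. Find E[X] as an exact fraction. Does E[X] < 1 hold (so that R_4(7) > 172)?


E[X] = C(172, 7) · 4^{1 − 21} = 780842580024 · 4^{−20} = 780842580024/1099511627776.
As a reduced fraction: E[X] = 97605322503/137438953472 ≈ 0.710.
Is E[X] < 1? YES.
Since E[X] < 1, there exists a 4-coloring of K_{172} with no monochromatic K_7; hence R_4(7) > 172.

E[X] = 97605322503/137438953472 ≈ 0.710; E[X] < 1, so R_4(7) > 172.


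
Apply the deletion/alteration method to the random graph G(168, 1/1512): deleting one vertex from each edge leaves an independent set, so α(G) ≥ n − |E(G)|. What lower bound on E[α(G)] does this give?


E[|E(G)|] = C(168, 2)·p = 14028 · (1/1512) = 167/18.
E[α(G)] ≥ n − E[|E(G)|] = 168 − 167/18 = 2857/18.
Numerically: ≈ 158.722222.
(This is only a lower bound; the true E[α(G)] may be larger.)

E[α(G)] ≥ 2857/18 ≈ 158.722222.


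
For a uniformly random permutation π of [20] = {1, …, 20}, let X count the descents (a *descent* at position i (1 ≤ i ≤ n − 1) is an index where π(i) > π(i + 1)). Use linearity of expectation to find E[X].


Write X = Σ X_I over i = 1, …, 19, with X_I the indicator of one descent.
There are 19 indicators.
For each fixed i, the pair (π(i), π(i+1)) is a uniformly random ordered pair of distinct values from {1, …, 20}; by symmetry P[π(i) > π(i+1)] = 1/2.
By linearity: E[X] = 19 · (1/2) = (20 − 1) · (1/2) = 19/2 ≈ 9.500000.

E[X] = 19/2 = 9.500000.


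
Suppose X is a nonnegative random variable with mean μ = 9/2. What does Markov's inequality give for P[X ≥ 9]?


μ = E[X] = 9/2, a = 9.
Markov: P[X ≥ 9] ≤ μ/a = (9/2)/9 = 1/2.
Numerically: ≈ 0.50000.
(Since a = 9 > μ = 4.50000, the bound 1/2 is < 1 and informative.)

P[X ≥ 9] ≤ 1/2 ≈ 0.50000.


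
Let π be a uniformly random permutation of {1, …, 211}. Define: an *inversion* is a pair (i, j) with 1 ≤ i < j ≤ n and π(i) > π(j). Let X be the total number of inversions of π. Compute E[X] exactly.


Write X = Σ X_I over the C(211, 2) = 22155 pairs i < j, with X_I the indicator of one inversion.
There are 22155 indicators.
For each fixed pair i < j, the values π(i) and π(j) are two distinct elements of {1, …, 211} in uniformly random order; by symmetry P[π(i) > π(j)] = 1/2.
By linearity: E[X] = 22155 · (1/2) = C(211, 2) · (1/2) = 22155/2 = 22155/2 ≈ 11077.500.

E[X] = 22155/2 = 11077.500.


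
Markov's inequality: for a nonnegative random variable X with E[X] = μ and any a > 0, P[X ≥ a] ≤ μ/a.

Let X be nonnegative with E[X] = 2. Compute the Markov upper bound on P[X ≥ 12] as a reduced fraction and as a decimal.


μ = E[X] = 2, a = 12.
Markov: P[X ≥ 12] ≤ μ/a = (2)/12 = 1/6.
Numerically: ≈ 0.1667.
(Since a = 12 > μ = 2.0000, the bound 1/6 is < 1 and informative.)

P[X ≥ 12] ≤ 1/6 ≈ 0.1667.


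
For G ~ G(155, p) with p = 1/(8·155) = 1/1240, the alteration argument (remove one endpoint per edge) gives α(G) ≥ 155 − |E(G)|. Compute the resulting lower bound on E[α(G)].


E[|E(G)|] = C(155, 2)·p = 11935 · (1/1240) = 77/8.
E[α(G)] ≥ n − E[|E(G)|] = 155 − 77/8 = 1163/8.
Numerically: ≈ 145.375000.
(This is only a lower bound; the true E[α(G)] may be larger.)

E[α(G)] ≥ 1163/8 ≈ 145.375000.


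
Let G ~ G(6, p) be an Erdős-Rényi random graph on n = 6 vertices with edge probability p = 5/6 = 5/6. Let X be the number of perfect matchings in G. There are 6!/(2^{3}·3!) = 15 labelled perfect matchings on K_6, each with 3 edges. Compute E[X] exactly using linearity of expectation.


K_6 has 6!/(2^{3}·3!) = 15 labelled perfect matchings.
For each such perfect matching H, let X_H = 1 if all 3 edges of H are present in G. Then P[X_H = 1] = p^{3} = (5/6)^{3} = 125/216.
By linearity: E[X] = Σ_H E[X_H] = 15 · p^{3} = 15 · 125/216 = 625/72.
Numerically: E[X] ≈ 8.68.

E[X] = 15 · (5/6)^{3} = 625/72 ≈ 8.68.


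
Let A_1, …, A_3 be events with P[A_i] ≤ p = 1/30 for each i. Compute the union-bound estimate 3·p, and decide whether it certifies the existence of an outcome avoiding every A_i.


Union bound: P[∪_{i=1}^{3} A_i] ≤ Σ_i P[A_i] ≤ 3·p = 3·(1/30) = 1/10.
Numerically: 1/10 ≈ 0.100.
Is 1/10 < 1? YES.
Since P[∪ A_i] ≤ 1/10 < 1, the complement has P[∩ A_i^c] ≥ 1 − 1/10 = 9/10 > 0, so some outcome avoids every A_i.

3·p = 1/10 ≈ 0.100; existence CERTIFIED by the union bound.


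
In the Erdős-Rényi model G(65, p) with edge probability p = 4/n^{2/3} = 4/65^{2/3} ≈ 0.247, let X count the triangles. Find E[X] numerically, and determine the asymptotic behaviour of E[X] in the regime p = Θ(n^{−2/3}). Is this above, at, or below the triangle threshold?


Number of potential triangles: C(65, 3) = 43680.
Each occurs with probability p³ ≈ (0.247)³ ≈ 1.51479e-02.
By linearity: E[X] = C(65, 3)·p³ ≈ 43680 · 1.51479e-02 ≈ 661.662.
Since α = 2/3 < 1, p = c/n^{2/3} ≫ 1/n is above the triangle threshold p ~ 1/n. Asymptotically E[X] ~ (c³/6)·n^{3(1−α)} = (4³/6)·n^{1} → ∞; triangles are abundant w.h.p.

E[X] ≈ 661.662; in regime p = Θ(1/n^{2/3}) E[X] diverges (above the triangle threshold p ~ 1/n).


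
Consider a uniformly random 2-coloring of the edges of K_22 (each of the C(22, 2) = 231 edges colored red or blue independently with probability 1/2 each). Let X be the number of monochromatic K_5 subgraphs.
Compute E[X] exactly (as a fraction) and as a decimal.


Let X = Σ_S X_S over the C(22, 5) = 26334 subsets S of size 5, where X_S = 1 if the K_5 on S is monochromatic.
For a fixed S, the K_5 on S has C(5, 2) = 10 edges. P[all 10 edges red] = (1/2)^10, and likewise for blue, so P[monochromatic] = 2·(1/2)^10 = 2^{1 − 10} = 1/512.
By linearity of expectation: E[X] = C(22, 5) · 2^{1 − 10} = 26334 · 1/512 = 13167/256.
Numerically: E[X] ≈ 51.4336.

E[X] = C(22,5)·2^(1−C(5,2)) = 13167/256 ≈ 51.4336.


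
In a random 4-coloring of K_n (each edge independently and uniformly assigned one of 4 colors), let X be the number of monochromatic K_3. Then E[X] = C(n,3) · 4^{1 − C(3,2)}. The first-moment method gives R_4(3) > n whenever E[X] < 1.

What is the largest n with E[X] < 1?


We need C(n, 3) · 4^{1 − 3} < 1, i.e. C(n, 3) < 4^{3 − 1} = 16.
Check values of n near the boundary:
  n = 3: C(3, 3) = 1; 1 < 16? YES
  n = 4: C(4, 3) = 4; 4 < 16? YES
  n = 5: C(5, 3) = 10; 10 < 16? YES
  n = 6: C(6, 3) = 20; 20 < 16? NO
The largest n with C(n, 3) < 16 is n = 5 (where E[X] = 5/8 ≈ 0.6250000). Hence R_4(3) > 5, i.e. R_4(3) ≥ 6.

Largest n = 5; hence R_4(3) > 5.


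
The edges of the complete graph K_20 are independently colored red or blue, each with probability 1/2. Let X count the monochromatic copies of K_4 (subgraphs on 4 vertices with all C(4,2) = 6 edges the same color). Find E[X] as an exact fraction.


Let X = Σ_S X_S over the C(20, 4) = 4845 subsets S of size 4, where X_S = 1 if the K_4 on S is monochromatic.
For a fixed S, the K_4 on S has C(4, 2) = 6 edges. P[all 6 edges red] = (1/2)^6, and likewise for blue, so P[monochromatic] = 2·(1/2)^6 = 2^{1 − 6} = 1/32.
By linearity: E[X] = C(20, 4) · 2^{1 − 6} = 4845 · 1/32 = 4845/32.
Numerically: E[X] ≈ 151.406250.

E[X] = C(20,4)·2^(1−C(4,2)) = 4845/32 ≈ 151.406250.


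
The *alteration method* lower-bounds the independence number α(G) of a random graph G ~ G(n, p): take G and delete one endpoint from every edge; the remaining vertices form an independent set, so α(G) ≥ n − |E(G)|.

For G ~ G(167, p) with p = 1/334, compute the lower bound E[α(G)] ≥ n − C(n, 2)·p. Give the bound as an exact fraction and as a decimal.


E[|E(G)|] = C(167, 2)·p = 13861 · (1/334) = 83/2.
E[α(G)] ≥ n − E[|E(G)|] = 167 − 83/2 = 251/2.
Numerically: ≈ 125.500.
(This is only a lower bound; the true E[α(G)] may be larger.)

E[α(G)] ≥ 251/2 ≈ 125.500.


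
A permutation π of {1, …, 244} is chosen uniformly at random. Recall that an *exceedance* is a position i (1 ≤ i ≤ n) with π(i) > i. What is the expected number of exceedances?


Write X = Σ_{i=1}^{244} X_i, where X_i = 1_{π(i) > i}.
For each fixed i, π(i) is uniform over {1, …, 244} (marginal of a uniform permutation), so P[π(i) > i] = (n − i)/n. Summing: Σ_{i=1}^{244} (n − i)/n = (0 + 1 + … + 243)/244 = 244(244 − 1)/(2·244) = (244 − 1)/2.
Hence E[X] = Σ_{i=1}^{244} (244 − i)/244 = 243/2 ≈ 121.500.

E[X] = 243/2 = 121.500.


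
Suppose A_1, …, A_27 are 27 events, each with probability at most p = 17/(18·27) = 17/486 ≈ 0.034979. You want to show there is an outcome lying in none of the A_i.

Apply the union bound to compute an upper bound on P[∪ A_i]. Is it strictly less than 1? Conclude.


Union bound: P[∪_{i=1}^{27} A_i] ≤ Σ_i P[A_i] ≤ 27·p = 27·(17/486) = 17/18.
Numerically: 17/18 ≈ 0.944444.
Is 17/18 < 1? YES.
Since P[∪ A_i] ≤ 17/18 < 1, the complement has P[∩ A_i^c] ≥ 1 − 17/18 = 1/18 > 0, so some outcome avoids every A_i.

27·p = 17/18 ≈ 0.944444; existence CERTIFIED by the union bound.


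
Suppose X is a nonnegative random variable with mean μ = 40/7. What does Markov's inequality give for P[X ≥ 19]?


μ = E[X] = 40/7, a = 19.
Markov: P[X ≥ 19] ≤ μ/a = (40/7)/19 = 40/133.
Numerically: ≈ 0.300752.
(Since a = 19 > μ = 5.714286, the bound 40/133 is < 1 and informative.)

P[X ≥ 19] ≤ 40/133 ≈ 0.300752.


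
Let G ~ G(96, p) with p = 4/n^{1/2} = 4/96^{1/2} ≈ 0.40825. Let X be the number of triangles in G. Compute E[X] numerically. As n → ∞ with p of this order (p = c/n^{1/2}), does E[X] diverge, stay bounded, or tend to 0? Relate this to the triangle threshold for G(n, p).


Number of potential triangles: C(96, 3) = 142880.
Each occurs with probability p³ ≈ (0.40825)³ ≈ 6.8041382e-02.
By linearity: E[X] = C(96, 3)·p³ ≈ 142880 · 6.8041382e-02 ≈ 9721.75262.
Since α = 1/2 < 1, p = c/n^{1/2} ≫ 1/n is above the triangle threshold p ~ 1/n. Asymptotically E[X] ~ (c³/6)·n^{3(1−α)} = (4³/6)·n^{1.5} → ∞; triangles are abundant w.h.p.

E[X] ≈ 9721.75262; in regime p = Θ(1/n^{1/2}) E[X] diverges (above the triangle threshold p ~ 1/n).


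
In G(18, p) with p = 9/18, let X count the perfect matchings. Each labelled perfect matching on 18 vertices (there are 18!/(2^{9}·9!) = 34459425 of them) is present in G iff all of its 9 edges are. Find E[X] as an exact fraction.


K_18 has 18!/(2^{9}·9!) = 34459425 labelled perfect matchings.
For each such perfect matching H, let X_H = 1 if all 9 edges of H are present in G. Then P[X_H = 1] = p^{9} = (1/2)^{9} = 1/512.
Summing the indicators: E[X] = Σ_H E[X_H] = 34459425 · p^{9} = 34459425 · 1/512 = 34459425/512.
Numerically: E[X] ≈ 67303.6.

E[X] = 34459425 · (1/2)^{9} = 34459425/512 ≈ 67303.6.


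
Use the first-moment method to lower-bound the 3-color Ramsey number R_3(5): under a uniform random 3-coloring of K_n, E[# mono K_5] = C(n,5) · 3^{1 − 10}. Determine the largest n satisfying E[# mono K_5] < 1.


We need C(n, 5) · 3^{1 − 10} < 1, i.e. C(n, 5) < 3^{10 − 1} = 19683.
Check values of n near the boundary:
  n = 18: C(18, 5) = 8568; 8568 < 19683? YES
  n = 19: C(19, 5) = 11628; 11628 < 19683? YES
  n = 20: C(20, 5) = 15504; 15504 < 19683? YES
  n = 21: C(21, 5) = 20349; 20349 < 19683? NO
  n = 22: C(22, 5) = 26334; 26334 < 19683? NO
  n = 23: C(23, 5) = 33649; 33649 < 19683? NO
The largest n with C(n, 5) < 19683 is n = 20 (where E[X] = 5168/6561 ≈ 0.788). Hence R_3(5) > 20, i.e. R_3(5) ≥ 21.

Largest n = 20; hence R_3(5) > 20.


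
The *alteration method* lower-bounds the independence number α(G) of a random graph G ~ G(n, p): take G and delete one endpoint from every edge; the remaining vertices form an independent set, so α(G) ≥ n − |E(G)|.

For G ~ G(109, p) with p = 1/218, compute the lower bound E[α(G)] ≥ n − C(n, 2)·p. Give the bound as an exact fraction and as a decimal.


E[|E(G)|] = C(109, 2)·p = 5886 · (1/218) = 27.
E[α(G)] ≥ n − E[|E(G)|] = 109 − 27 = 82.
Numerically: ≈ 82.0000.
(This is only a lower bound; the true E[α(G)] may be larger.)

E[α(G)] ≥ 82 ≈ 82.0000.


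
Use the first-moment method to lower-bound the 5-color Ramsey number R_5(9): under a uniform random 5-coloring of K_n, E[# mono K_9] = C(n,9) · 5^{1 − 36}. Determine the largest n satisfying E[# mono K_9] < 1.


We need C(n, 9) · 5^{1 − 36} < 1, i.e. C(n, 9) < 5^{36 − 1} = 2910383045673370361328125.
Check values of n near the boundary:
  n = 2169: C(2169, 9) = 2879753360044504243499683; 2879753360044504243499683 < 2910383045673370361328125? YES
  n = 2170: C(2170, 9) = 2891746779868845075610510; 2891746779868845075610510 < 2910383045673370361328125? YES
  n = 2171: C(2171, 9) = 2903784578674959601827205; 2903784578674959601827205 < 2910383045673370361328125? YES
  n = 2172: C(2172, 9) = 2915866900084148060642020; 2915866900084148060642020 < 2910383045673370361328125? NO
  n = 2173: C(2173, 9) = 2927993888115921319674265; 2927993888115921319674265 < 2910383045673370361328125? NO
  n = 2174: C(2174, 9) = 2940165687188920530702934; 2940165687188920530702934 < 2910383045673370361328125? NO
The largest n with C(n, 9) < 2910383045673370361328125 is n = 2171 (where E[X] = 580756915734991920365441/582076609134674072265625 ≈ 0.9977328). Hence R_5(9) > 2171, i.e. R_5(9) ≥ 2172.

Largest n = 2171; hence R_5(9) > 2171.


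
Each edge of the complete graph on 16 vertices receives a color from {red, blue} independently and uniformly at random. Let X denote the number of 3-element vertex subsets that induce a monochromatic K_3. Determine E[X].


Let X = Σ_S X_S over the C(16, 3) = 560 subsets S of size 3, where X_S = 1 if the K_3 on S is monochromatic.
For a fixed S, the K_3 on S has C(3, 2) = 3 edges. P[all 3 edges red] = (1/2)^3, and likewise for blue, so P[monochromatic] = 2·(1/2)^3 = 2^{1 − 3} = 1/4.
Summing: E[X] = C(16, 3) · 2^{1 − 3} = 560 · 1/4 = 140.
Numerically: E[X] ≈ 140.00000.

E[X] = C(16,3)·2^(1−C(3,2)) = 140 ≈ 140.00000.


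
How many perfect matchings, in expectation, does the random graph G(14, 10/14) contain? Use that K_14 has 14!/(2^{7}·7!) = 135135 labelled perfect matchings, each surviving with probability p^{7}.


K_14 has 14!/(2^{7}·7!) = 135135 labelled perfect matchings.
For each such perfect matching H, let X_H = 1 if all 7 edges of H are present in G. Then P[X_H = 1] = p^{7} = (5/7)^{7} = 78125/823543.
By linearity of expectation: E[X] = Σ_H E[X_H] = 135135 · p^{7} = 135135 · 78125/823543 = 1508203125/117649.
Numerically: E[X] ≈ 12819.5.

E[X] = 135135 · (5/7)^{7} = 1508203125/117649 ≈ 12819.5.


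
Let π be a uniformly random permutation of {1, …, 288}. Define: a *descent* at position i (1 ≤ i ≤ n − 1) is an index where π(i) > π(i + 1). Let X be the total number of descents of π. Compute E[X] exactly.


Write X = Σ X_I over i = 1, …, 287, with X_I the indicator of one descent.
There are 287 indicators.
For each fixed i, the pair (π(i), π(i+1)) is a uniformly random ordered pair of distinct values from {1, …, 288}; by symmetry P[π(i) > π(i+1)] = 1/2.
By linearity: E[X] = 287 · (1/2) = (288 − 1) · (1/2) = 287/2 ≈ 143.500000.

E[X] = 287/2 = 143.500000.


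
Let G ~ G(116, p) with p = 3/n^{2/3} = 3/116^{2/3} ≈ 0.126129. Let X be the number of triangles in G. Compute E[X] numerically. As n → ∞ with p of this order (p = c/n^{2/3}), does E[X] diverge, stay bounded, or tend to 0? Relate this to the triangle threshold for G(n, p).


Number of potential triangles: C(116, 3) = 253460.
Each occurs with probability p³ ≈ (0.126129)³ ≈ 2.00653983e-03.
By linearity: E[X] = C(116, 3)·p³ ≈ 253460 · 2.00653983e-03 ≈ 508.577586.
Since α = 2/3 < 1, p = c/n^{2/3} ≫ 1/n is above the triangle threshold p ~ 1/n. Asymptotically E[X] ~ (c³/6)·n^{3(1−α)} = (3³/6)·n^{1} → ∞; triangles are abundant w.h.p.

E[X] ≈ 508.577586; in regime p = Θ(1/n^{2/3}) E[X] diverges (above the triangle threshold p ~ 1/n).


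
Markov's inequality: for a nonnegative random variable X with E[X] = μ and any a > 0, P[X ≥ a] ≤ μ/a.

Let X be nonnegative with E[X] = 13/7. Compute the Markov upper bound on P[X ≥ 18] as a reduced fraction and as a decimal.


μ = E[X] = 13/7, a = 18.
Markov: P[X ≥ 18] ≤ μ/a = (13/7)/18 = 13/126.
Numerically: ≈ 0.103175.
(Since a = 18 > μ = 1.857143, the bound 13/126 is < 1 and informative.)

P[X ≥ 18] ≤ 13/126 ≈ 0.103175.


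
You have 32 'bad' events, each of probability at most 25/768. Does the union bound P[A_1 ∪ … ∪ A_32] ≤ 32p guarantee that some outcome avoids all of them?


Union bound: P[∪_{i=1}^{32} A_i] ≤ Σ_i P[A_i] ≤ 32·p = 32·(25/768) = 25/24.
Numerically: 25/24 ≈ 1.041667.
Is 25/24 < 1? NO.
Since the bound 25/24 is ≥ 1, the union bound is uninformative here; it does NOT by itself certify existence.

32·p = 25/24 ≈ 1.041667; existence NOT certified by the union bound.


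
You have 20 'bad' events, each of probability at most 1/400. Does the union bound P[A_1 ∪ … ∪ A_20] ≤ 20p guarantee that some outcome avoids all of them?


Union bound: P[∪_{i=1}^{20} A_i] ≤ Σ_i P[A_i] ≤ 20·p = 20·(1/400) = 1/20.
Numerically: 1/20 ≈ 0.050000.
Is 1/20 < 1? YES.
Since P[∪ A_i] ≤ 1/20 < 1, the complement has P[∩ A_i^c] ≥ 1 − 1/20 = 19/20 > 0, so some outcome avoids every A_i.

20·p = 1/20 ≈ 0.050000; existence CERTIFIED by the union bound.


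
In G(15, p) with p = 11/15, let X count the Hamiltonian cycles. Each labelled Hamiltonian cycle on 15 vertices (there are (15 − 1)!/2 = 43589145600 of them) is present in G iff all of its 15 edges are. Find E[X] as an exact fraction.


K_15 has (15 − 1)!/2 = 43589145600 labelled Hamiltonian cycles.
For each such Hamiltonian cycle H, let X_H = 1 if all 15 edges of H are present in G. Then P[X_H = 1] = p^{15} = (11/15)^{15} = 4177248169415651/437893890380859375.
By linearity: E[X] = Σ_H E[X_H] = 43589145600 · p^{15} = 43589145600 · 4177248169415651/437893890380859375 = 29972457393249757754368/72081298828125.
Numerically: E[X] ≈ 4.16e+08.

E[X] = 43589145600 · (11/15)^{15} = 29972457393249757754368/72081298828125 ≈ 4.16e+08.


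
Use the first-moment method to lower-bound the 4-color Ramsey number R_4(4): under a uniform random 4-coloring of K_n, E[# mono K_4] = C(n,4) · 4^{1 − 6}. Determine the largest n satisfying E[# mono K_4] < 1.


We need C(n, 4) · 4^{1 − 6} < 1, i.e. C(n, 4) < 4^{6 − 1} = 1024.
Check values of n near the boundary:
  n = 12: C(12, 4) = 495; 495 < 1024? YES
  n = 13: C(13, 4) = 715; 715 < 1024? YES
  n = 14: C(14, 4) = 1001; 1001 < 1024? YES
  n = 15: C(15, 4) = 1365; 1365 < 1024? NO
  n = 16: C(16, 4) = 1820; 1820 < 1024? NO
The largest n with C(n, 4) < 1024 is n = 14 (where E[X] = 1001/1024 ≈ 0.978). Hence R_4(4) > 14, i.e. R_4(4) ≥ 15.

Largest n = 14; hence R_4(4) > 14.


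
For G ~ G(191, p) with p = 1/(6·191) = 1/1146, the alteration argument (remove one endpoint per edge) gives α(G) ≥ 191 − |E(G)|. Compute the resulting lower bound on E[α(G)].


E[|E(G)|] = C(191, 2)·p = 18145 · (1/1146) = 95/6.
E[α(G)] ≥ n − E[|E(G)|] = 191 − 95/6 = 1051/6.
Numerically: ≈ 175.1667.
(This is only a lower bound; the true E[α(G)] may be larger.)

E[α(G)] ≥ 1051/6 ≈ 175.1667.


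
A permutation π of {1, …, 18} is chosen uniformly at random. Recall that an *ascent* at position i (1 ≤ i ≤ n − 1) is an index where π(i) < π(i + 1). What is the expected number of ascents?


Write X = Σ X_I over i = 1, …, 17, with X_I the indicator of one ascent.
There are 17 indicators.
For each fixed i, the pair (π(i), π(i+1)) is a uniformly random ordered pair of distinct values from {1, …, 18}; by symmetry P[π(i) < π(i+1)] = 1/2.
By linearity: E[X] = 17 · (1/2) = (18 − 1) · (1/2) = 17/2 ≈ 8.5000.

E[X] = 17/2 = 8.5000.


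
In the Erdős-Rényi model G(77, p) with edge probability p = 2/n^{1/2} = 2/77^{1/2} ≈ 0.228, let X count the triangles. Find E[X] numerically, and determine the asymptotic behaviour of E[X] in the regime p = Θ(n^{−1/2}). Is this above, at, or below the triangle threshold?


Number of potential triangles: C(77, 3) = 73150.
Each occurs with probability p³ ≈ (0.228)³ ≈ 1.18401e-02.
By linearity: E[X] = C(77, 3)·p³ ≈ 73150 · 1.18401e-02 ≈ 866.100.
Since α = 1/2 < 1, p = c/n^{1/2} ≫ 1/n is above the triangle threshold p ~ 1/n. Asymptotically E[X] ~ (c³/6)·n^{3(1−α)} = (2³/6)·n^{1.5} → ∞; triangles are abundant w.h.p.

E[X] ≈ 866.100; in regime p = Θ(1/n^{1/2}) E[X] diverges (above the triangle threshold p ~ 1/n).


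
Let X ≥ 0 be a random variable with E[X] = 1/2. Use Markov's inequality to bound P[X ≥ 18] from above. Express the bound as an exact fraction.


μ = E[X] = 1/2, a = 18.
Markov: P[X ≥ 18] ≤ μ/a = (1/2)/18 = 1/36.
Numerically: ≈ 0.0278.
(Since a = 18 > μ = 0.5000, the bound 1/36 is < 1 and informative.)

P[X ≥ 18] ≤ 1/36 ≈ 0.0278.


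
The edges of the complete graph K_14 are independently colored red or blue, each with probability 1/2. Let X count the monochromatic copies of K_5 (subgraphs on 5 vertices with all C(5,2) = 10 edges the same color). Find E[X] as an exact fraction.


Let X = Σ_S X_S over the C(14, 5) = 2002 subsets S of size 5, where X_S = 1 if the K_5 on S is monochromatic.
For a fixed S, the K_5 on S has C(5, 2) = 10 edges. P[all 10 edges red] = (1/2)^10, and likewise for blue, so P[monochromatic] = 2·(1/2)^10 = 2^{1 − 10} = 1/512.
By linearity of expectation: E[X] = C(14, 5) · 2^{1 − 10} = 2002 · 1/512 = 1001/256.
Numerically: E[X] ≈ 3.910.

E[X] = C(14,5)·2^(1−C(5,2)) = 1001/256 ≈ 3.910.


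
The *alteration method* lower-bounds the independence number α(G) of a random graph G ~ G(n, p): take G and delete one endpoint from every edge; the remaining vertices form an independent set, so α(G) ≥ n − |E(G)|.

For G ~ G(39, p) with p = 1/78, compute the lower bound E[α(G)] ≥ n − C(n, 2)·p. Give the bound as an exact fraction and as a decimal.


E[|E(G)|] = C(39, 2)·p = 741 · (1/78) = 19/2.
E[α(G)] ≥ n − E[|E(G)|] = 39 − 19/2 = 59/2.
Numerically: ≈ 29.50000.
(This is only a lower bound; the true E[α(G)] may be larger.)

E[α(G)] ≥ 59/2 ≈ 29.50000.


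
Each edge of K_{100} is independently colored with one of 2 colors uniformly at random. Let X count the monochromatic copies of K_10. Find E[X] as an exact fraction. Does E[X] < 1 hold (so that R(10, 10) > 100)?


E[X] = C(100, 10) · 2^{1 − 45} = 17310309456440 · 2^{−44} = 17310309456440/17592186044416.
As a reduced fraction: E[X] = 2163788682055/2199023255552 ≈ 0.9840.
Is E[X] < 1? YES.
Since E[X] < 1, there exists a 2-coloring of K_{100} with no monochromatic K_10; hence R(10, 10) > 100.

E[X] = 2163788682055/2199023255552 ≈ 0.9840; E[X] < 1, so R(10, 10) > 100.


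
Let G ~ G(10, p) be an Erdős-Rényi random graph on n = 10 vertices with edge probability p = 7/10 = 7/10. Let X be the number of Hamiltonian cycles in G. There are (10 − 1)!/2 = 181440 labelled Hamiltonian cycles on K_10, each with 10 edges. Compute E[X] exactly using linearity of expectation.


K_10 has (10 − 1)!/2 = 181440 labelled Hamiltonian cycles.
For each such Hamiltonian cycle H, let X_H = 1 if all 10 edges of H are present in G. Then P[X_H = 1] = p^{10} = (7/10)^{10} = 282475249/10000000000.
By linearity of expectation: E[X] = Σ_H E[X_H] = 181440 · p^{10} = 181440 · 282475249/10000000000 = 160163466183/31250000.
Numerically: E[X] ≈ 5125.

E[X] = 181440 · (7/10)^{10} = 160163466183/31250000 ≈ 5125.
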